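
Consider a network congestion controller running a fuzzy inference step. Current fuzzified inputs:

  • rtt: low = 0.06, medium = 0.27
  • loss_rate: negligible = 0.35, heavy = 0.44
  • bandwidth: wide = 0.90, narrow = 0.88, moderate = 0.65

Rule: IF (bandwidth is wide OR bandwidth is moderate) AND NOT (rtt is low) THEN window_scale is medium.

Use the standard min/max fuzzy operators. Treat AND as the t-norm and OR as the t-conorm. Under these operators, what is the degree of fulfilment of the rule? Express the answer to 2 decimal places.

firing strength: (wide=0.90 OR moderate=0.65) = 0.90; AND[min(a, b)] with ¬low=1−0.06=0.94 → w = 0.90

0.90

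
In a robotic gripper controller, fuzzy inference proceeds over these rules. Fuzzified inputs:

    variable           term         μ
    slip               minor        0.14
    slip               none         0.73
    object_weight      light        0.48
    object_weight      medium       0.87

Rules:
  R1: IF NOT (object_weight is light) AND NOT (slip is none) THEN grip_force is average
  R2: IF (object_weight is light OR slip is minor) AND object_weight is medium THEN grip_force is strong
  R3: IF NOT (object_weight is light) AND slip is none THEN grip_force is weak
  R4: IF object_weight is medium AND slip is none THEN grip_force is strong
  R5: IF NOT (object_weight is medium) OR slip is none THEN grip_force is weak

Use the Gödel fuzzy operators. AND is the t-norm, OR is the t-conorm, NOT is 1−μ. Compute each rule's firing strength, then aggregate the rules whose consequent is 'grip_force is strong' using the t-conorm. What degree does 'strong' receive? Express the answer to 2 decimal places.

R1: ¬light=1−0.48=0.52, ¬none=1−0.73=0.27; AND[min(a, b)] → w = 0.27
R2: (light=0.48 OR minor=0.14) = 0.48; AND[min(a, b)] with medium=0.87 → w = 0.48
R3: ¬light=1−0.48=0.52, none=0.73; AND[min(a, b)] → w = 0.52
R4: medium=0.87, none=0.73; AND[min(a, b)] → w = 0.73
R5: ¬medium=1−0.87=0.13, none=0.73; OR[max(a, b)] → w = 0.73
Rules with consequent 'strong': {R2, R4} → strengths 0.48, 0.73
Aggregate via t-conorm [max(a, b)]: 0.73

0.73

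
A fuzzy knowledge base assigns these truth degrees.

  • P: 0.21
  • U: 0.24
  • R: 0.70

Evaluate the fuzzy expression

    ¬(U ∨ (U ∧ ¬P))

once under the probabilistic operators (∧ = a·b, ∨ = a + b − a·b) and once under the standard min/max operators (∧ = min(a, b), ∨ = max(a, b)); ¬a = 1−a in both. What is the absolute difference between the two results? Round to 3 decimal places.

Under probabilistic:
  ¬P = 1 − 0.2100 = 0.7900
  U ∧ ¬P = a·b on (0.2400, 0.7900) = 0.1896
  U ∨ (U ∧ ¬P) = a + b − a·b on (0.2400, 0.1896) = 0.3841
  ¬(U ∨ (U ∧ ¬P)) = 1 − 0.3841 = 0.6159
  → value = 0.6159
Under standard min/max:
  ¬P = 1 − 0.21 = 0.79
  U ∧ ¬P = min(a, b) on (0.24, 0.79) = 0.24
  U ∨ (U ∧ ¬P) = max(a, b) on (0.24, 0.24) = 0.24
  ¬(U ∨ (U ∧ ¬P)) = 1 − 0.24 = 0.76
  → value = 0.7600
|0.6159 − 0.7600| = 0.144

0.144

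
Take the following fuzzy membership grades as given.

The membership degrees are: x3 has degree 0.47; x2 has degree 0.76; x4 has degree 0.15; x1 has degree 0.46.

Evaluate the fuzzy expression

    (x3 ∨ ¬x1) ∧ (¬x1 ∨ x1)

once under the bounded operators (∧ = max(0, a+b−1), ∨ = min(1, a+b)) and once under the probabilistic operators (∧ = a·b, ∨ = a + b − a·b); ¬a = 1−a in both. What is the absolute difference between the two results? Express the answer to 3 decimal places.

0.432

Under bounded:
  ¬x1 = 1 − 0.46 = 0.54
  x3 ∨ ¬x1 = min(1, a+b) on (0.47, 0.54) = 1.00
  ¬x1 = 1 − 0.46 = 0.54
  ¬x1 ∨ x1 = min(1, a+b) on (0.54, 0.46) = 1.00
  (x3 ∨ ¬x1) ∧ (¬x1 ∨ x1) = max(0, a+b−1) on (1.00, 1.00) = 1.00
  → value = 1.0000
Under probabilistic:
  ¬x1 = 1 − 0.4600 = 0.5400
  x3 ∨ ¬x1 = a + b − a·b on (0.4700, 0.5400) = 0.7562
  ¬x1 = 1 − 0.4600 = 0.5400
  ¬x1 ∨ x1 = a + b − a·b on (0.5400, 0.4600) = 0.7516
  (x3 ∨ ¬x1) ∧ (¬x1 ∨ x1) = a·b on (0.7562, 0.7516) = 0.5684
  → value = 0.5684
|1.0000 − 0.5684| = 0.432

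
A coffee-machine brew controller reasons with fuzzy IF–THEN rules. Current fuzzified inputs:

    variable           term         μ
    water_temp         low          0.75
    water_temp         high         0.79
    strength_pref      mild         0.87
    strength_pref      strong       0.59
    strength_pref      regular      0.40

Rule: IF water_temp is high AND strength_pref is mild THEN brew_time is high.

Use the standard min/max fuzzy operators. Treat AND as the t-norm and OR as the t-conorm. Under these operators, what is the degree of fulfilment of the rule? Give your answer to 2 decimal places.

firing strength: high=0.79, mild=0.87; AND[min(a, b)] → w = 0.79

0.79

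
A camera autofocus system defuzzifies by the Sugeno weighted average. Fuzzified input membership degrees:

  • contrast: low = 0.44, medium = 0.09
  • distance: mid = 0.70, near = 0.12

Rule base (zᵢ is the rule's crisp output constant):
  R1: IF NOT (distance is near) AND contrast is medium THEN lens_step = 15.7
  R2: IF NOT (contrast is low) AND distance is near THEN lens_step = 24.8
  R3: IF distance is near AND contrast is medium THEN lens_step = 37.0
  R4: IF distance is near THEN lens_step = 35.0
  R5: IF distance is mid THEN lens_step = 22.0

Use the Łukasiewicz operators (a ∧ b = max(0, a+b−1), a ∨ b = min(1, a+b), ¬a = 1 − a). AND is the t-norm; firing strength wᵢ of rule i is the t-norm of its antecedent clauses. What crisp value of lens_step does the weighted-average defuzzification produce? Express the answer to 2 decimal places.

23.90

R1 (z=15.7): ¬near=1−0.12=0.88, medium=0.09; AND[max(0, a+b−1)] → w = 0.00
R2 (z=24.8): ¬low=1−0.44=0.56, near=0.12; AND[max(0, a+b−1)] → w = 0.00
R3 (z=37.0): near=0.12, medium=0.09; AND[max(0, a+b−1)] → w = 0.00
R4 (z=35.0): near=0.12 → w = 0.12
R5 (z=22.0): mid=0.70 → w = 0.70
Weighted average = (0.00·15.7 + 0.00·24.8 + 0.00·37.0 + 0.12·35.0 + 0.70·22.0) / (0.00 + 0.00 + 0.00 + 0.12 + 0.70)
  = 19.6000 / 0.8200 = 23.90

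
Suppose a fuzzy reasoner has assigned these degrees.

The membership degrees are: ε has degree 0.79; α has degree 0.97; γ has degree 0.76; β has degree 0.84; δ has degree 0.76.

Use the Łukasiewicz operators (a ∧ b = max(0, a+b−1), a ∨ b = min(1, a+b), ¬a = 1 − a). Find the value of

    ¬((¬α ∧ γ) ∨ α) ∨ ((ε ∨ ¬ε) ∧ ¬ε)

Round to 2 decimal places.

0.24

¬α = 1 − 0.97 = 0.03
¬α ∧ γ = max(0, a+b−1) on (0.03, 0.76) = 0.00
(¬α ∧ γ) ∨ α = min(1, a+b) on (0.00, 0.97) = 0.97
¬((¬α ∧ γ) ∨ α) = 1 − 0.97 = 0.03
¬ε = 1 − 0.79 = 0.21
ε ∨ ¬ε = min(1, a+b) on (0.79, 0.21) = 1.00
¬ε = 1 − 0.79 = 0.21
(ε ∨ ¬ε) ∧ ¬ε = max(0, a+b−1) on (1.00, 0.21) = 0.21
¬((¬α ∧ γ) ∨ α) ∨ ((ε ∨ ¬ε) ∧ ¬ε) = min(1, a+b) on (0.03, 0.21) = 0.24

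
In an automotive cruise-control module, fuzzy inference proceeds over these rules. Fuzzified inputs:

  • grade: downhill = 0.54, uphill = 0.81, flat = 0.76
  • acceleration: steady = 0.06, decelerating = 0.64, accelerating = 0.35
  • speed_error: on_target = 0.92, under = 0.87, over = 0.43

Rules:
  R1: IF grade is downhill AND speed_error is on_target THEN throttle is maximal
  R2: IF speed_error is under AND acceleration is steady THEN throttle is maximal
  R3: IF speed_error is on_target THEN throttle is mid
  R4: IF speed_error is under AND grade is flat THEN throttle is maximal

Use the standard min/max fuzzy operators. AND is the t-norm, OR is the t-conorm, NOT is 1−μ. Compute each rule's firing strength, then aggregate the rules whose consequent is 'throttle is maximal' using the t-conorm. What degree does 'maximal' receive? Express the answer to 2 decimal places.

R1: downhill=0.54, on_target=0.92; AND[min(a, b)] → w = 0.54
R2: under=0.87, steady=0.06; AND[min(a, b)] → w = 0.06
R3: on_target=0.92 → w = 0.92
R4: under=0.87, flat=0.76; AND[min(a, b)] → w = 0.76
Rules with consequent 'maximal': {R1, R2, R4} → strengths 0.54, 0.06, 0.76
Aggregate via t-conorm [max(a, b)]: 0.76

0.76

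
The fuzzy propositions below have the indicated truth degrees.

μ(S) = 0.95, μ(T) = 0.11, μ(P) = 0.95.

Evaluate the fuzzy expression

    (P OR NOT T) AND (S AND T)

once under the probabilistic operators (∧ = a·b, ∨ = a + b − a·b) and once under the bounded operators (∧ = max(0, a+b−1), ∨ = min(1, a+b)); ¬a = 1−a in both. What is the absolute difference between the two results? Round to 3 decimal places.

Under probabilistic:
  NOT T = 1 − 0.1100 = 0.8900
  P OR NOT T = a + b − a·b on (0.9500, 0.8900) = 0.9945
  S AND T = a·b on (0.9500, 0.1100) = 0.1045
  (P OR NOT T) AND (S AND T) = a·b on (0.9945, 0.1045) = 0.1039
  → value = 0.1039
Under bounded:
  NOT T = 1 − 0.11 = 0.89
  P OR NOT T = min(1, a+b) on (0.95, 0.89) = 1.00
  S AND T = max(0, a+b−1) on (0.95, 0.11) = 0.06
  (P OR NOT T) AND (S AND T) = max(0, a+b−1) on (1.00, 0.06) = 0.06
  → value = 0.0600
|0.1039 − 0.0600| = 0.044

0.044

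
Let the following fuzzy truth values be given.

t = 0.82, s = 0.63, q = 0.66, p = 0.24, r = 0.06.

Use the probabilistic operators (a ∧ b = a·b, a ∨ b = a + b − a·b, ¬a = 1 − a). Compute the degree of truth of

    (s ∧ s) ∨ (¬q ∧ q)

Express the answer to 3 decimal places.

s ∧ s = a·b on (0.6300, 0.6300) = 0.3969
¬q = 1 − 0.6600 = 0.3400
¬q ∧ q = a·b on (0.3400, 0.6600) = 0.2244
(s ∧ s) ∨ (¬q ∧ q) = a + b − a·b on (0.3969, 0.2244) = 0.5322

0.532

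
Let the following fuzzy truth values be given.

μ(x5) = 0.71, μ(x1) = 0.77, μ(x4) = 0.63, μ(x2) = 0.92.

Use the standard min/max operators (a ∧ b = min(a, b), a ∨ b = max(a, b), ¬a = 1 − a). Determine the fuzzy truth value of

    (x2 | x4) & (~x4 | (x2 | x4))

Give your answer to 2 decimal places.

x2 | x4 = max(a, b) on (0.92, 0.63) = 0.92
~x4 = 1 − 0.63 = 0.37
x2 | x4 = max(a, b) on (0.92, 0.63) = 0.92
~x4 | (x2 | x4) = max(a, b) on (0.37, 0.92) = 0.92
(x2 | x4) & (~x4 | (x2 | x4)) = min(a, b) on (0.92, 0.92) = 0.92

0.92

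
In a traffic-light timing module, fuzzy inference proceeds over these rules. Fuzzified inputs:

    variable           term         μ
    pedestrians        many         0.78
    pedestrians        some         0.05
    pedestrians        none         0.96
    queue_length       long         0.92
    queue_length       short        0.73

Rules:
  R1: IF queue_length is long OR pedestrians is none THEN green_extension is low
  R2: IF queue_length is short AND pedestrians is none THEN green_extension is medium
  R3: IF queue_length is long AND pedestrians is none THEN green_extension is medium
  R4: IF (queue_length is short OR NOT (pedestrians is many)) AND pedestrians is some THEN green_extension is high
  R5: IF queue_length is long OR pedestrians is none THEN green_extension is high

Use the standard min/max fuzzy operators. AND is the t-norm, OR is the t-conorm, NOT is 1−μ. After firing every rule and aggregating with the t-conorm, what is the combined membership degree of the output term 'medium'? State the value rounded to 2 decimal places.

0.92

R1: long=0.92, none=0.96; OR[max(a, b)] → w = 0.96
R2: short=0.73, none=0.96; AND[min(a, b)] → w = 0.73
R3: long=0.92, none=0.96; AND[min(a, b)] → w = 0.92
R4: (short=0.73 OR ¬many=1−0.78=0.22) = 0.73; AND[min(a, b)] with some=0.05 → w = 0.05
R5: long=0.92, none=0.96; OR[max(a, b)] → w = 0.96
Rules with consequent 'medium': {R2, R3} → strengths 0.73, 0.92
Aggregate via t-conorm [max(a, b)]: 0.92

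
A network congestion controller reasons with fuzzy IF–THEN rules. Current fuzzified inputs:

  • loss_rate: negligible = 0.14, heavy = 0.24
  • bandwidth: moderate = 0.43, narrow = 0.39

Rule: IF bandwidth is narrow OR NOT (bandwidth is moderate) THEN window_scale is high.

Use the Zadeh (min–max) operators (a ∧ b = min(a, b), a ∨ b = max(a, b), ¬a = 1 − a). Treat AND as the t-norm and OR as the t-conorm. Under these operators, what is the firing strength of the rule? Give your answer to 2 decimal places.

firing strength: narrow=0.39, ¬moderate=1−0.43=0.57; OR[max(a, b)] → w = 0.57

0.57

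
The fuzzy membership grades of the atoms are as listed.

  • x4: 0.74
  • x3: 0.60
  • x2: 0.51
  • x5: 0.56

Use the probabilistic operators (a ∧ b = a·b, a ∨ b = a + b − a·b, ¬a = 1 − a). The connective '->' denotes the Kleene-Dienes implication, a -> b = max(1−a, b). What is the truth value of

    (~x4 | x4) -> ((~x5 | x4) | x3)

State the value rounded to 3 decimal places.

~x4 = 1 − 0.7400 = 0.2600
~x4 | x4 = a + b − a·b on (0.2600, 0.7400) = 0.8076
~x5 = 1 − 0.5600 = 0.4400
~x5 | x4 = a + b − a·b on (0.4400, 0.7400) = 0.8544
(~x5 | x4) | x3 = a + b − a·b on (0.8544, 0.6000) = 0.9418
(~x4 | x4) -> ((~x5 | x4) | x3)  [Kleene-Dienes: max(1−a, b)] with a=0.8076, b=0.9418 → 0.9418

0.942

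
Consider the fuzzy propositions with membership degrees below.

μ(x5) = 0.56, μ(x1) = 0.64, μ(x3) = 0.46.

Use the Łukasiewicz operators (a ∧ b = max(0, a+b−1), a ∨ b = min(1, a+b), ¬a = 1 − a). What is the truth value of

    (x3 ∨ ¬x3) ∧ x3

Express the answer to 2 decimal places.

0.46

¬x3 = 1 − 0.46 = 0.54
x3 ∨ ¬x3 = min(1, a+b) on (0.46, 0.54) = 1.00
(x3 ∨ ¬x3) ∧ x3 = max(0, a+b−1) on (1.00, 0.46) = 0.46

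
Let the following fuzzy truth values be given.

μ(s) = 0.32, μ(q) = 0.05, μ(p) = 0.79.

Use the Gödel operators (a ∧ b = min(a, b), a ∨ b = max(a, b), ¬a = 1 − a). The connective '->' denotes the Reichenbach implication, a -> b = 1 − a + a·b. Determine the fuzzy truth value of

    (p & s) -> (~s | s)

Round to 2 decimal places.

0.90

p & s = min(a, b) on (0.79, 0.32) = 0.32
~s = 1 − 0.32 = 0.68
~s | s = max(a, b) on (0.68, 0.32) = 0.68
(p & s) -> (~s | s)  [Reichenbach: 1 − a + a·b] with a=0.32, b=0.68 → 0.90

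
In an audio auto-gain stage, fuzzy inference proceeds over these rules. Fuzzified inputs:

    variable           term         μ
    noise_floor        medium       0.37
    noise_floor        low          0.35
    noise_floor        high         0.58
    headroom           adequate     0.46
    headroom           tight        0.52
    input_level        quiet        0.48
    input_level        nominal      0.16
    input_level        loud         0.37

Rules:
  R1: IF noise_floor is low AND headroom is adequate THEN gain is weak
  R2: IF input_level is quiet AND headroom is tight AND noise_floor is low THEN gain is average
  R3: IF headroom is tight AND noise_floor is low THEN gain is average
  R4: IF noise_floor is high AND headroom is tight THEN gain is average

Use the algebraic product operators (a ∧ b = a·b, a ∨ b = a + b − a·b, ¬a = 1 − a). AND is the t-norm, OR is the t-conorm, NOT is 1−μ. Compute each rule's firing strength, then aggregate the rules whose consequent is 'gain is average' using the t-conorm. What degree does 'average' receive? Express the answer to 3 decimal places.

R1: low=0.35, adequate=0.46; AND[a·b] → w = 0.1610
R2: quiet=0.48, tight=0.52, low=0.35; AND[a·b] → w = 0.0874
R3: tight=0.52, low=0.35; AND[a·b] → w = 0.1820
R4: high=0.58, tight=0.52; AND[a·b] → w = 0.3016
Rules with consequent 'average': {R2, R3, R4} → strengths 0.0874, 0.1820, 0.3016
Aggregate via t-conorm [a + b − a·b]: 0.4786

0.479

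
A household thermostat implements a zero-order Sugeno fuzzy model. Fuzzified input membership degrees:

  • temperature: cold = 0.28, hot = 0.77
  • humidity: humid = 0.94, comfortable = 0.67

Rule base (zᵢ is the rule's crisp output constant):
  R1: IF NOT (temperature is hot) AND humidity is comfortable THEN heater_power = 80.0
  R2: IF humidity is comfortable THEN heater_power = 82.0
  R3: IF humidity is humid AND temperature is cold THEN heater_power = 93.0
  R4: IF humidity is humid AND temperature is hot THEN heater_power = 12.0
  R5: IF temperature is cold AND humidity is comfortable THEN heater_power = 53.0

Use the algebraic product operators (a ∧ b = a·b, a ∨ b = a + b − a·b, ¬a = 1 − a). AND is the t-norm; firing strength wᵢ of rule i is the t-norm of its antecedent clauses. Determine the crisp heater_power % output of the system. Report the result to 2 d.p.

R1 (z=80.0): ¬hot=1−0.77=0.23, comfortable=0.67; AND[a·b] → w = 0.1541
R2 (z=82.0): comfortable=0.67 → w = 0.6700
R3 (z=93.0): humid=0.94, cold=0.28; AND[a·b] → w = 0.2632
R4 (z=12.0): humid=0.94, hot=0.77; AND[a·b] → w = 0.7238
R5 (z=53.0): cold=0.28, comfortable=0.67; AND[a·b] → w = 0.1876
Weighted average = (0.1541·80.0 + 0.6700·82.0 + 0.2632·93.0 + 0.7238·12.0 + 0.1876·53.0) / (0.1541 + 0.6700 + 0.2632 + 0.7238 + 0.1876)
  = 110.3740 / 1.9987 = 55.22

55.22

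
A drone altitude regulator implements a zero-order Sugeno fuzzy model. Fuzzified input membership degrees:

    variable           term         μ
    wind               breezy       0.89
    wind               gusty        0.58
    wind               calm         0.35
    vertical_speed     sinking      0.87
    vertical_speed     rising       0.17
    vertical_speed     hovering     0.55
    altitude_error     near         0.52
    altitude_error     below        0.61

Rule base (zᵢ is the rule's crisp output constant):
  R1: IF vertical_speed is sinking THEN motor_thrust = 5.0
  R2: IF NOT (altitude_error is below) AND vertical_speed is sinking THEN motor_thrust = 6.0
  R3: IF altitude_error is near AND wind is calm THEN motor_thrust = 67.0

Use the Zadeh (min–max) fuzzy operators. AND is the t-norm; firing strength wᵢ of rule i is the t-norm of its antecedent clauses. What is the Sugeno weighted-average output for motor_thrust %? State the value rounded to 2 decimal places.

18.72

R1 (z=5.0): sinking=0.87 → w = 0.87
R2 (z=6.0): ¬below=1−0.61=0.39, sinking=0.87; AND[min(a, b)] → w = 0.39
R3 (z=67.0): near=0.52, calm=0.35; AND[min(a, b)] → w = 0.35
Weighted average = (0.87·5.0 + 0.39·6.0 + 0.35·67.0) / (0.87 + 0.39 + 0.35)
  = 30.1400 / 1.6100 = 18.72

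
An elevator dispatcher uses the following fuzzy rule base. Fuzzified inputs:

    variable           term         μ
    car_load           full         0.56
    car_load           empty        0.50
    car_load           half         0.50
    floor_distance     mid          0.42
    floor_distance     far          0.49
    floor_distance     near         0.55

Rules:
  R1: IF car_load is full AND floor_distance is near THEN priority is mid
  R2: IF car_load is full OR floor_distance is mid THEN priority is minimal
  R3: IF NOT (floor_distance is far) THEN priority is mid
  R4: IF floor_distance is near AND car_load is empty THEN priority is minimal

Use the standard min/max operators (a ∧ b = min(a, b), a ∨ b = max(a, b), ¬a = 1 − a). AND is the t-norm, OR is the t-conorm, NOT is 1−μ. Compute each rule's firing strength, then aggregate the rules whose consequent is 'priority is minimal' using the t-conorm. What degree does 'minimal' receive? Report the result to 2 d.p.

0.56

R1: full=0.56, near=0.55; AND[min(a, b)] → w = 0.55
R2: full=0.56, mid=0.42; OR[max(a, b)] → w = 0.56
R3: ¬far=1−0.49=0.51 → w = 0.51
R4: near=0.55, empty=0.50; AND[min(a, b)] → w = 0.50
Rules with consequent 'minimal': {R2, R4} → strengths 0.56, 0.50
Aggregate via t-conorm [max(a, b)]: 0.56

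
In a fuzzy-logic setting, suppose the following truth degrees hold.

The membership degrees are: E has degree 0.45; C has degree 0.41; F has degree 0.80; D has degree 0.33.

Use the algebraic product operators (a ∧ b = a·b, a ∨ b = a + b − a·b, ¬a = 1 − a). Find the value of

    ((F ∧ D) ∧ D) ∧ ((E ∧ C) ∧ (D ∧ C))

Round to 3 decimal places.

0.002

F ∧ D = a·b on (0.8000, 0.3300) = 0.2640
(F ∧ D) ∧ D = a·b on (0.2640, 0.3300) = 0.0871
E ∧ C = a·b on (0.4500, 0.4100) = 0.1845
D ∧ C = a·b on (0.3300, 0.4100) = 0.1353
(E ∧ C) ∧ (D ∧ C) = a·b on (0.1845, 0.1353) = 0.0250
((F ∧ D) ∧ D) ∧ ((E ∧ C) ∧ (D ∧ C)) = a·b on (0.0871, 0.0250) = 0.0022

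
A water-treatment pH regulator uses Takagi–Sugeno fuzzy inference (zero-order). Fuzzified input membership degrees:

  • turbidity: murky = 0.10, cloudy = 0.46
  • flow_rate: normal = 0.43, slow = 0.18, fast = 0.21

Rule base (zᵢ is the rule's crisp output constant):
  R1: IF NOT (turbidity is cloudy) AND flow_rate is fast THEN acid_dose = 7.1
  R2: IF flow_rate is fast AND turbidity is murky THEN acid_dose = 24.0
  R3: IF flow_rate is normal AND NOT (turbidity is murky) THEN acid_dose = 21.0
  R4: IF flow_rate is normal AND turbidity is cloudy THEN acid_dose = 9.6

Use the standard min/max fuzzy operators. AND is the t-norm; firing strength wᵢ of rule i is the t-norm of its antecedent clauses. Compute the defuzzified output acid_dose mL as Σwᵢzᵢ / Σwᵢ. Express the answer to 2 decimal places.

14.57

R1 (z=7.1): ¬cloudy=1−0.46=0.54, fast=0.21; AND[min(a, b)] → w = 0.21
R2 (z=24.0): fast=0.21, murky=0.10; AND[min(a, b)] → w = 0.10
R3 (z=21.0): normal=0.43, ¬murky=1−0.10=0.90; AND[min(a, b)] → w = 0.43
R4 (z=9.6): normal=0.43, cloudy=0.46; AND[min(a, b)] → w = 0.43
Weighted average = (0.21·7.1 + 0.10·24.0 + 0.43·21.0 + 0.43·9.6) / (0.21 + 0.10 + 0.43 + 0.43)
  = 17.0490 / 1.1700 = 14.57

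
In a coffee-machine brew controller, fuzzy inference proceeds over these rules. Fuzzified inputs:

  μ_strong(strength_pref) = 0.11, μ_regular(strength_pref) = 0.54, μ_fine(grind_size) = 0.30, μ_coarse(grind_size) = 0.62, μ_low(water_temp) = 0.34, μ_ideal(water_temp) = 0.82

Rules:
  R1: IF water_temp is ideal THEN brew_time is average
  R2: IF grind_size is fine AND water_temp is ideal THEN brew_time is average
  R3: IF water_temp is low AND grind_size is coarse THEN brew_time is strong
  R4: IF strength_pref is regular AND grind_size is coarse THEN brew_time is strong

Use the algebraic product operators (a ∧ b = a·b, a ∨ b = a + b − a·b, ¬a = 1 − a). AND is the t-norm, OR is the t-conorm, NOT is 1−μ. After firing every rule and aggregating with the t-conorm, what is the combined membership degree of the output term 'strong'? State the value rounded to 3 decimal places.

R1: ideal=0.82 → w = 0.8200
R2: fine=0.30, ideal=0.82; AND[a·b] → w = 0.2460
R3: low=0.34, coarse=0.62; AND[a·b] → w = 0.2108
R4: regular=0.54, coarse=0.62; AND[a·b] → w = 0.3348
Rules with consequent 'strong': {R3, R4} → strengths 0.2108, 0.3348
Aggregate via t-conorm [a + b − a·b]: 0.4750

0.475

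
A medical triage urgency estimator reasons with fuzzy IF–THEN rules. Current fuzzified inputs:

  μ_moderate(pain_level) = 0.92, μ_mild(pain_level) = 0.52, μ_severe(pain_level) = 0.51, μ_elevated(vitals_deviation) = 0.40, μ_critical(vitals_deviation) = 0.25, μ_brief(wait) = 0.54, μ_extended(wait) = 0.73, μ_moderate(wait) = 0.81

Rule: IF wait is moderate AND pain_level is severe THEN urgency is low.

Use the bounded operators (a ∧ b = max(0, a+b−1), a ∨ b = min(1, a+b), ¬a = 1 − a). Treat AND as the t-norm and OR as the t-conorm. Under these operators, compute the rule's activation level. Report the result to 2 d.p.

0.32

firing strength: moderate=0.81, severe=0.51; AND[max(0, a+b−1)] → w = 0.32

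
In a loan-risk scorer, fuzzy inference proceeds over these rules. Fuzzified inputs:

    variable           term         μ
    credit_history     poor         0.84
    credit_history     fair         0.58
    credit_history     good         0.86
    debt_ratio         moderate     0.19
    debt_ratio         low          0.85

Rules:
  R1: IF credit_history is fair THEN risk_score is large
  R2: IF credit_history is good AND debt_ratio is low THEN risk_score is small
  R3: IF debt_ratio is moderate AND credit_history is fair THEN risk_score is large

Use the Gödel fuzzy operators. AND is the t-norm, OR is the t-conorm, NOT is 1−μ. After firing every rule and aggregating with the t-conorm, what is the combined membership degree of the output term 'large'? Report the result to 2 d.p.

0.58

R1: fair=0.58 → w = 0.58
R2: good=0.86, low=0.85; AND[min(a, b)] → w = 0.85
R3: moderate=0.19, fair=0.58; AND[min(a, b)] → w = 0.19
Rules with consequent 'large': {R1, R3} → strengths 0.58, 0.19
Aggregate via t-conorm [max(a, b)]: 0.58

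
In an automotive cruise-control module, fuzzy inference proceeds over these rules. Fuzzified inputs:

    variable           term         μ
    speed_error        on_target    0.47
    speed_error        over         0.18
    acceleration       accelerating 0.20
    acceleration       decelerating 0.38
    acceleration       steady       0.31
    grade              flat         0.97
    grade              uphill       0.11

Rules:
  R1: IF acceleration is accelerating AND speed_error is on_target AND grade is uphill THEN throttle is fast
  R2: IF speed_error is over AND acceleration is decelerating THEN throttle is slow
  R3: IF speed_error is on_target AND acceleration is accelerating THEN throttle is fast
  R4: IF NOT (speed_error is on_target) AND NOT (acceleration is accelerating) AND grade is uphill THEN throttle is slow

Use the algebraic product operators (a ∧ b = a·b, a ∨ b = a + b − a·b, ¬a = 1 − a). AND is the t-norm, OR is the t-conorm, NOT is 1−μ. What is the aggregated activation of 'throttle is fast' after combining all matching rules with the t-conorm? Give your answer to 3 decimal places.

R1: accelerating=0.20, on_target=0.47, uphill=0.11; AND[a·b] → w = 0.0103
R2: over=0.18, decelerating=0.38; AND[a·b] → w = 0.0684
R3: on_target=0.47, accelerating=0.20; AND[a·b] → w = 0.0940
R4: ¬on_target=1−0.47=0.53, ¬accelerating=1−0.20=0.80, uphill=0.11; AND[a·b] → w = 0.0466
Rules with consequent 'fast': {R1, R3} → strengths 0.0103, 0.0940
Aggregate via t-conorm [a + b − a·b]: 0.1034

0.103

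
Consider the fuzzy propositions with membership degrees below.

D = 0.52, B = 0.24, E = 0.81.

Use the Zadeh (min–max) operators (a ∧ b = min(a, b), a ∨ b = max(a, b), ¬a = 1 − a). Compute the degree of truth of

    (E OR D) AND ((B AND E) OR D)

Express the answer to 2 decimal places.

0.52

E OR D = max(a, b) on (0.81, 0.52) = 0.81
B AND E = min(a, b) on (0.24, 0.81) = 0.24
(B AND E) OR D = max(a, b) on (0.24, 0.52) = 0.52
(E OR D) AND ((B AND E) OR D) = min(a, b) on (0.81, 0.52) = 0.52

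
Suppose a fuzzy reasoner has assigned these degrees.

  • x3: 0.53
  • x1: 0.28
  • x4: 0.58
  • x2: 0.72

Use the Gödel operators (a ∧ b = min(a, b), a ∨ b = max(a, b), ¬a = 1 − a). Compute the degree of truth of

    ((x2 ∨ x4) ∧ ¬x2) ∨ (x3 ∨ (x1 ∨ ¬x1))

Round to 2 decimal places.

x2 ∨ x4 = max(a, b) on (0.72, 0.58) = 0.72
¬x2 = 1 − 0.72 = 0.28
(x2 ∨ x4) ∧ ¬x2 = min(a, b) on (0.72, 0.28) = 0.28
¬x1 = 1 − 0.28 = 0.72
x1 ∨ ¬x1 = max(a, b) on (0.28, 0.72) = 0.72
x3 ∨ (x1 ∨ ¬x1) = max(a, b) on (0.53, 0.72) = 0.72
((x2 ∨ x4) ∧ ¬x2) ∨ (x3 ∨ (x1 ∨ ¬x1)) = max(a, b) on (0.28, 0.72) = 0.72

0.72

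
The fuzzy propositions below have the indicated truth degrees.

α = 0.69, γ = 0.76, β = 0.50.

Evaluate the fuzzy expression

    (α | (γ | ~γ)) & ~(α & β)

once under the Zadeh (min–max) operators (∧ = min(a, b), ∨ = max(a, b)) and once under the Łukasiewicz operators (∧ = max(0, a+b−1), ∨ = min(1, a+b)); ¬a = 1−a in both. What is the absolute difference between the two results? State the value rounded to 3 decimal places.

Under Zadeh (min–max):
  ~γ = 1 − 0.76 = 0.24
  γ | ~γ = max(a, b) on (0.76, 0.24) = 0.76
  α | (γ | ~γ) = max(a, b) on (0.69, 0.76) = 0.76
  α & β = min(a, b) on (0.69, 0.50) = 0.50
  ~(α & β) = 1 − 0.50 = 0.50
  (α | (γ | ~γ)) & ~(α & β) = min(a, b) on (0.76, 0.50) = 0.50
  → value = 0.5000
Under Łukasiewicz:
  ~γ = 1 − 0.76 = 0.24
  γ | ~γ = min(1, a+b) on (0.76, 0.24) = 1.00
  α | (γ | ~γ) = min(1, a+b) on (0.69, 1.00) = 1.00
  α & β = max(0, a+b−1) on (0.69, 0.50) = 0.19
  ~(α & β) = 1 − 0.19 = 0.81
  (α | (γ | ~γ)) & ~(α & β) = max(0, a+b−1) on (1.00, 0.81) = 0.81
  → value = 0.8100
|0.5000 − 0.8100| = 0.310

0.310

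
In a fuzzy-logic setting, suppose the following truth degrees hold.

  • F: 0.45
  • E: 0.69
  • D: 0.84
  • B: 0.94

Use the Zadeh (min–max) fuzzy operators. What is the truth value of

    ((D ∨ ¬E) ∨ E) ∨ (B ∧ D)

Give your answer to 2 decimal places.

0.84

¬E = 1 − 0.69 = 0.31
D ∨ ¬E = max(a, b) on (0.84, 0.31) = 0.84
(D ∨ ¬E) ∨ E = max(a, b) on (0.84, 0.69) = 0.84
B ∧ D = min(a, b) on (0.94, 0.84) = 0.84
((D ∨ ¬E) ∨ E) ∨ (B ∧ D) = max(a, b) on (0.84, 0.84) = 0.84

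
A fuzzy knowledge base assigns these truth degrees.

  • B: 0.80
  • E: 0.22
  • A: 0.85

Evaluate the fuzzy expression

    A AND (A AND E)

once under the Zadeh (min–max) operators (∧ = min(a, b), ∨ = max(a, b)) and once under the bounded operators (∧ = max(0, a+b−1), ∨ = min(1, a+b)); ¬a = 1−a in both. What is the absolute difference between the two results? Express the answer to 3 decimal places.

Under Zadeh (min–max):
  A AND E = min(a, b) on (0.85, 0.22) = 0.22
  A AND (A AND E) = min(a, b) on (0.85, 0.22) = 0.22
  → value = 0.2200
Under bounded:
  A AND E = max(0, a+b−1) on (0.85, 0.22) = 0.07
  A AND (A AND E) = max(0, a+b−1) on (0.85, 0.07) = 0.00
  → value = 0.0000
|0.2200 − 0.0000| = 0.220

0.220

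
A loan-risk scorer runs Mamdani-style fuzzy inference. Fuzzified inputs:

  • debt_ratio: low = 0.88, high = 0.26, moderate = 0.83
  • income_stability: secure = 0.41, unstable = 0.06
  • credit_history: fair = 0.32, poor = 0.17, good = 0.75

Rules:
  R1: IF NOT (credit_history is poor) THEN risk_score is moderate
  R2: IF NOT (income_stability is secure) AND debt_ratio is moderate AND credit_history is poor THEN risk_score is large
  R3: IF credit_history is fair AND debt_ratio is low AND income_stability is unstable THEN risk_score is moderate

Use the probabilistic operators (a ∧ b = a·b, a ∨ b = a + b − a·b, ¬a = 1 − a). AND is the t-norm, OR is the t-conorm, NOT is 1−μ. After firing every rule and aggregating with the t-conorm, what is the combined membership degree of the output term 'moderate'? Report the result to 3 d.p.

R1: ¬poor=1−0.17=0.83 → w = 0.8300
R2: ¬secure=1−0.41=0.59, moderate=0.83, poor=0.17; AND[a·b] → w = 0.0832
R3: fair=0.32, low=0.88, unstable=0.06; AND[a·b] → w = 0.0169
Rules with consequent 'moderate': {R1, R3} → strengths 0.8300, 0.0169
Aggregate via t-conorm [a + b − a·b]: 0.8329

0.833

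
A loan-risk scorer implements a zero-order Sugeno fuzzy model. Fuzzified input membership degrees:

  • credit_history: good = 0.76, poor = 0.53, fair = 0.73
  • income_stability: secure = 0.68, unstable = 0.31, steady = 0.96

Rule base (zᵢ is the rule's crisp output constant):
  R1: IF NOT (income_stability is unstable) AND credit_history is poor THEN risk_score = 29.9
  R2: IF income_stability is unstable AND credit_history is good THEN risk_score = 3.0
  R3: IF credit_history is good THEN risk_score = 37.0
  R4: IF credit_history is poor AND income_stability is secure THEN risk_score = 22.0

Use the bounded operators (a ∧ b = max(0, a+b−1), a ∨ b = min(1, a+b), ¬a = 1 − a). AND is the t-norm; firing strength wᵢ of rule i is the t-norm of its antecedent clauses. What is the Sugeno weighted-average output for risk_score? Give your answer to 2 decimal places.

31.37

R1 (z=29.9): ¬unstable=1−0.31=0.69, poor=0.53; AND[max(0, a+b−1)] → w = 0.22
R2 (z=3.0): unstable=0.31, good=0.76; AND[max(0, a+b−1)] → w = 0.07
R3 (z=37.0): good=0.76 → w = 0.76
R4 (z=22.0): poor=0.53, secure=0.68; AND[max(0, a+b−1)] → w = 0.21
Weighted average = (0.22·29.9 + 0.07·3.0 + 0.76·37.0 + 0.21·22.0) / (0.22 + 0.07 + 0.76 + 0.21)
  = 39.5280 / 1.2600 = 31.37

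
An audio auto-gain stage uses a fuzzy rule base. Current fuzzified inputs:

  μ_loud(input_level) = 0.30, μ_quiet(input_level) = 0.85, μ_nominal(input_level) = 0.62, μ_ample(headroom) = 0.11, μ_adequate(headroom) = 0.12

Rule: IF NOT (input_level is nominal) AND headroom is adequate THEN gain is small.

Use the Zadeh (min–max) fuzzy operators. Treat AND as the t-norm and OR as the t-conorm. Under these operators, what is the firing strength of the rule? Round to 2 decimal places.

0.12

firing strength: ¬nominal=1−0.62=0.38, adequate=0.12; AND[min(a, b)] → w = 0.12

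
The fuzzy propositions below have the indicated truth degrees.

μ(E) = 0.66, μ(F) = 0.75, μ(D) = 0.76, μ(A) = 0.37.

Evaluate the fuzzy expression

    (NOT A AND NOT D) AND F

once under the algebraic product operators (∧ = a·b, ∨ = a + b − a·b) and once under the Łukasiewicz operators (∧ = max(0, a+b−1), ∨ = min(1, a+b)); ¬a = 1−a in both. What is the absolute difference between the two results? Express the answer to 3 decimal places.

0.113

Under algebraic product:
  NOT A = 1 − 0.3700 = 0.6300
  NOT D = 1 − 0.7600 = 0.2400
  NOT A AND NOT D = a·b on (0.6300, 0.2400) = 0.1512
  (NOT A AND NOT D) AND F = a·b on (0.1512, 0.7500) = 0.1134
  → value = 0.1134
Under Łukasiewicz:
  NOT A = 1 − 0.37 = 0.63
  NOT D = 1 − 0.76 = 0.24
  NOT A AND NOT D = max(0, a+b−1) on (0.63, 0.24) = 0.00
  (NOT A AND NOT D) AND F = max(0, a+b−1) on (0.00, 0.75) = 0.00
  → value = 0.0000
|0.1134 − 0.0000| = 0.113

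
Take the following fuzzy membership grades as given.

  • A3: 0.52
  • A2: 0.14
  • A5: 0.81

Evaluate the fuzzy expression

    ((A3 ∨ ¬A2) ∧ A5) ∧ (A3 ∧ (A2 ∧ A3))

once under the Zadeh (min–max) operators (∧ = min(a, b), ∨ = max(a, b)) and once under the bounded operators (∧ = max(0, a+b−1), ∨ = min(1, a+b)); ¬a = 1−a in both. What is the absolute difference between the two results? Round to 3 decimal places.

0.140

Under Zadeh (min–max):
  ¬A2 = 1 − 0.14 = 0.86
  A3 ∨ ¬A2 = max(a, b) on (0.52, 0.86) = 0.86
  (A3 ∨ ¬A2) ∧ A5 = min(a, b) on (0.86, 0.81) = 0.81
  A2 ∧ A3 = min(a, b) on (0.14, 0.52) = 0.14
  A3 ∧ (A2 ∧ A3) = min(a, b) on (0.52, 0.14) = 0.14
  ((A3 ∨ ¬A2) ∧ A5) ∧ (A3 ∧ (A2 ∧ A3)) = min(a, b) on (0.81, 0.14) = 0.14
  → value = 0.1400
Under bounded:
  ¬A2 = 1 − 0.14 = 0.86
  A3 ∨ ¬A2 = min(1, a+b) on (0.52, 0.86) = 1.00
  (A3 ∨ ¬A2) ∧ A5 = max(0, a+b−1) on (1.00, 0.81) = 0.81
  A2 ∧ A3 = max(0, a+b−1) on (0.14, 0.52) = 0.00
  A3 ∧ (A2 ∧ A3) = max(0, a+b−1) on (0.52, 0.00) = 0.00
  ((A3 ∨ ¬A2) ∧ A5) ∧ (A3 ∧ (A2 ∧ A3)) = max(0, a+b−1) on (0.81, 0.00) = 0.00
  → value = 0.0000
|0.1400 − 0.0000| = 0.140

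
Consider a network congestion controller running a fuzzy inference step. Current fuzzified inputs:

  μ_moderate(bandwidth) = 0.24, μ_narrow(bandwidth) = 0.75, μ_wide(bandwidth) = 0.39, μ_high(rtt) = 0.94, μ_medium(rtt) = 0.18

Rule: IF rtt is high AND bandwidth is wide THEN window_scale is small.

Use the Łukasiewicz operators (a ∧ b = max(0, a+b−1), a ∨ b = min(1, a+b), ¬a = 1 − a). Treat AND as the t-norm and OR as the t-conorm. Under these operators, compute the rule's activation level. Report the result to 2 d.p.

firing strength: high=0.94, wide=0.39; AND[max(0, a+b−1)] → w = 0.33

0.33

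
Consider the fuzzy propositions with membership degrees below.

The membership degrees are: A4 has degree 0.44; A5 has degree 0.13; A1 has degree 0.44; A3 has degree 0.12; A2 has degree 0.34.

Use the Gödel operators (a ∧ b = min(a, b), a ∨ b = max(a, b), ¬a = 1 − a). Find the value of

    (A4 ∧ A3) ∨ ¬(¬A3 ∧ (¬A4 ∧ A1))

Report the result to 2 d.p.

A4 ∧ A3 = min(a, b) on (0.44, 0.12) = 0.12
¬A3 = 1 − 0.12 = 0.88
¬A4 = 1 − 0.44 = 0.56
¬A4 ∧ A1 = min(a, b) on (0.56, 0.44) = 0.44
¬A3 ∧ (¬A4 ∧ A1) = min(a, b) on (0.88, 0.44) = 0.44
¬(¬A3 ∧ (¬A4 ∧ A1)) = 1 − 0.44 = 0.56
(A4 ∧ A3) ∨ ¬(¬A3 ∧ (¬A4 ∧ A1)) = max(a, b) on (0.12, 0.56) = 0.56

0.56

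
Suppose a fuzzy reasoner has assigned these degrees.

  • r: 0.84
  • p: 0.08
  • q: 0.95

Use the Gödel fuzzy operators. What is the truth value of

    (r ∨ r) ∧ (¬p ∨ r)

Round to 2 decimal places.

r ∨ r = max(a, b) on (0.84, 0.84) = 0.84
¬p = 1 − 0.08 = 0.92
¬p ∨ r = max(a, b) on (0.92, 0.84) = 0.92
(r ∨ r) ∧ (¬p ∨ r) = min(a, b) on (0.84, 0.92) = 0.84

0.84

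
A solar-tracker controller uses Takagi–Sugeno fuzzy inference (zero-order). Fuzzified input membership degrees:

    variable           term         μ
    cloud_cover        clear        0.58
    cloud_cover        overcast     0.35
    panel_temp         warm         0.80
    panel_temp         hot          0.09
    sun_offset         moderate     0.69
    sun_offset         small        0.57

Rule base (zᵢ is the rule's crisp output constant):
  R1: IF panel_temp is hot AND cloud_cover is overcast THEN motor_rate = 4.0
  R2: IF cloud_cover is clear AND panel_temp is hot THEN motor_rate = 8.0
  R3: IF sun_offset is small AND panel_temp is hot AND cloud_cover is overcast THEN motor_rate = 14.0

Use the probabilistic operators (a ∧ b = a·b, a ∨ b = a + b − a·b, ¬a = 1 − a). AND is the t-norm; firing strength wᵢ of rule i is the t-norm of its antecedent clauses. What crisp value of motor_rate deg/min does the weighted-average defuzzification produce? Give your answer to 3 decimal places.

7.820

R1 (z=4.0): hot=0.09, overcast=0.35; AND[a·b] → w = 0.0315
R2 (z=8.0): clear=0.58, hot=0.09; AND[a·b] → w = 0.0522
R3 (z=14.0): small=0.57, hot=0.09, overcast=0.35; AND[a·b] → w = 0.0180
Weighted average = (0.0315·4.0 + 0.0522·8.0 + 0.0180·14.0) / (0.0315 + 0.0522 + 0.0180)
  = 0.7950 / 0.1017 = 7.820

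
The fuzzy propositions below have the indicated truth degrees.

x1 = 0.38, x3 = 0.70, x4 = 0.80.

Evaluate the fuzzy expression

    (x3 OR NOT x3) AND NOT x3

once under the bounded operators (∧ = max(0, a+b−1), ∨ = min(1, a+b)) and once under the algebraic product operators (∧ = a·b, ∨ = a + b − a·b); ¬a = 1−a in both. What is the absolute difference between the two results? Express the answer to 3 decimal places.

Under bounded:
  NOT x3 = 1 − 0.70 = 0.30
  x3 OR NOT x3 = min(1, a+b) on (0.70, 0.30) = 1.00
  NOT x3 = 1 − 0.70 = 0.30
  (x3 OR NOT x3) AND NOT x3 = max(0, a+b−1) on (1.00, 0.30) = 0.30
  → value = 0.3000
Under algebraic product:
  NOT x3 = 1 − 0.7000 = 0.3000
  x3 OR NOT x3 = a + b − a·b on (0.7000, 0.3000) = 0.7900
  NOT x3 = 1 − 0.7000 = 0.3000
  (x3 OR NOT x3) AND NOT x3 = a·b on (0.7900, 0.3000) = 0.2370
  → value = 0.2370
|0.3000 − 0.2370| = 0.063

0.063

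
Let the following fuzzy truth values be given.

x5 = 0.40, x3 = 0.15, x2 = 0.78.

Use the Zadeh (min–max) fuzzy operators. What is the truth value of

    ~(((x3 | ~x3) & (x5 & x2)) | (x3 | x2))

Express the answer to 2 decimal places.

~x3 = 1 − 0.15 = 0.85
x3 | ~x3 = max(a, b) on (0.15, 0.85) = 0.85
x5 & x2 = min(a, b) on (0.40, 0.78) = 0.40
(x3 | ~x3) & (x5 & x2) = min(a, b) on (0.85, 0.40) = 0.40
x3 | x2 = max(a, b) on (0.15, 0.78) = 0.78
((x3 | ~x3) & (x5 & x2)) | (x3 | x2) = max(a, b) on (0.40, 0.78) = 0.78
~(((x3 | ~x3) & (x5 & x2)) | (x3 | x2)) = 1 − 0.78 = 0.22

0.22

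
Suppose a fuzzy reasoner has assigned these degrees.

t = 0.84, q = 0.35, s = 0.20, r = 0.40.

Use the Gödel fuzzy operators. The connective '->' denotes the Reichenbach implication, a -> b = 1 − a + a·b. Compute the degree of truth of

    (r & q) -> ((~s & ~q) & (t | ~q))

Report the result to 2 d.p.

0.88

r & q = min(a, b) on (0.40, 0.35) = 0.35
~s = 1 − 0.20 = 0.80
~q = 1 − 0.35 = 0.65
~s & ~q = min(a, b) on (0.80, 0.65) = 0.65
~q = 1 − 0.35 = 0.65
t | ~q = max(a, b) on (0.84, 0.65) = 0.84
(~s & ~q) & (t | ~q) = min(a, b) on (0.65, 0.84) = 0.65
(r & q) -> ((~s & ~q) & (t | ~q))  [Reichenbach: 1 − a + a·b] with a=0.35, b=0.65 → 0.88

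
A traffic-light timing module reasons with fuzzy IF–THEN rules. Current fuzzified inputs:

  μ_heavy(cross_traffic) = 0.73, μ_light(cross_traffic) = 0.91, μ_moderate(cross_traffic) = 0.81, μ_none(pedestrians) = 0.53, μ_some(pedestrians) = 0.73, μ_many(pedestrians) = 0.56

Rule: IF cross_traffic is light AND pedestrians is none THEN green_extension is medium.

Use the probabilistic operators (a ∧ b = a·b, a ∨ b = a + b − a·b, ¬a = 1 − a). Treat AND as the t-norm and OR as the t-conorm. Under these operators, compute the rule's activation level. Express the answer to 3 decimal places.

firing strength: light=0.91, none=0.53; AND[a·b] → w = 0.4823

0.482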